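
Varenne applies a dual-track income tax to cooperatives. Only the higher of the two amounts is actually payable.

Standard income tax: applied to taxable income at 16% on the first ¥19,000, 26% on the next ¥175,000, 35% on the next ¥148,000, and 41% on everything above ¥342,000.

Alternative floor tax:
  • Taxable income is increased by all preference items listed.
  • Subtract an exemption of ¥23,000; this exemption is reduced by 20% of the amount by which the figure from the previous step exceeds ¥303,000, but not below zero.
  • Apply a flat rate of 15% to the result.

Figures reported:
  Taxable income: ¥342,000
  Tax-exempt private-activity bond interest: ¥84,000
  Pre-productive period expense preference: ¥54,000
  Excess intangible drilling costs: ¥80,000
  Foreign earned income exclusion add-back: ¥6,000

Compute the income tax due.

¥100,340

Standard income tax:
  ¥19,000 × 16% = ¥3,040
  ¥175,000 × 26% = ¥45,500
  ¥148,000 × 35% = ¥51,800
  → ¥100,340

Alternative floor tax:
  Adjusted income: ¥342,000 + ¥84,000 + ¥54,000 + ¥80,000 + ¥6,000 = ¥566,000
  Exemption: 20% × (¥566,000 − ¥303,000) = ¥52,600 ≥ ¥23,000, so the exemption is fully phased out
  Base: ¥566,000 − ¥0 = ¥566,000
  ¥566,000 × 15% = ¥84,900

¥100,340 > ¥84,900, so the standard income tax governs.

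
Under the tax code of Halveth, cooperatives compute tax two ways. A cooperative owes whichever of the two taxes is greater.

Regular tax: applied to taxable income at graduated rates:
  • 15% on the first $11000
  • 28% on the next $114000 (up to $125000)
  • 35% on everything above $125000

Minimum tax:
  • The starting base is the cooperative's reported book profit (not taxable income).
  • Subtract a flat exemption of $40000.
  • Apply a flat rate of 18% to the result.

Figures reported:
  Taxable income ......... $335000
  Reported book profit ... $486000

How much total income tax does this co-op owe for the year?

Minimum tax:
  Base (reported book profit): $486000
  Less exemption $40000 → base $446000
  $446000 × 18% = $80280

Regular tax:
  $11000 × 15% = $1650
  $114000 × 28% = $31920
  $210000 × 35% = $73500
  → $107070

$107070 > $80280, so the regular tax governs.

$107070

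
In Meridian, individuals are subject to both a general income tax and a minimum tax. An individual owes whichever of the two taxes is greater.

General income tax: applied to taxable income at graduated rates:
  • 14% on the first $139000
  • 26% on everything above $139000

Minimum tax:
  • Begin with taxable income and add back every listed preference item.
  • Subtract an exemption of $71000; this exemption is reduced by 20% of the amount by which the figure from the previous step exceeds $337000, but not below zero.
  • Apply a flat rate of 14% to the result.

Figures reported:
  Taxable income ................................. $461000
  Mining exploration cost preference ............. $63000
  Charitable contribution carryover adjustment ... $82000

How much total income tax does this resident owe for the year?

$103180

Minimum tax:
  Adjusted income: $461000 + $63000 + $82000 = $606000
  Exemption: $71000 − 20% × ($606000 − $337000) = $71000 − $53800 = $17200
  Base: $606000 − $17200 = $588800
  $588800 × 14% = $82432

General income tax:
  $139000 × 14% = $19460
  $322000 × 26% = $83720
  → $103180

$103180 > $82432, so the general income tax governs.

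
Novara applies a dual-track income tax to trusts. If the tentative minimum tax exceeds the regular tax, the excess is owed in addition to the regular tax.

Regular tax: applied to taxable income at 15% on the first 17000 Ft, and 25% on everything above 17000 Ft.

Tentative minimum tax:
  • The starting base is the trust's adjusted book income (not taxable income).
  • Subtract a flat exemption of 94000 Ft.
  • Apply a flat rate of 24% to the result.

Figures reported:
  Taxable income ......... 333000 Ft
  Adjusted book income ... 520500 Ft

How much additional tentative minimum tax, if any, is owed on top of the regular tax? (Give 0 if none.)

Tentative minimum tax:
  Base (adjusted book income): 520500 Ft
  Less exemption 94000 Ft → base 426500 Ft
  426500 Ft × 24% = 102360 Ft

Regular tax:
  17000 Ft × 15% = 2550 Ft
  316000 Ft × 25% = 79000 Ft
  → 81550 Ft

Excess of tentative minimum tax over regular tax: 102360 Ft − 81550 Ft = 20810 Ft.

20810 Ft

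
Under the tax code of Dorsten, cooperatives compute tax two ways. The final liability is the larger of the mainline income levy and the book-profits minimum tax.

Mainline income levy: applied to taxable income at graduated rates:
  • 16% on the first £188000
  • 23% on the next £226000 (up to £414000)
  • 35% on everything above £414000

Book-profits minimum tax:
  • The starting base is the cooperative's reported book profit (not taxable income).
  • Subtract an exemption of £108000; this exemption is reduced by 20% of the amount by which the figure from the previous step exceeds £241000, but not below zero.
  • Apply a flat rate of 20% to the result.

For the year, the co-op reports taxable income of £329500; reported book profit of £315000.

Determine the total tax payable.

Mainline income levy:
  £188000 × 16% = £30080
  £141500 × 23% = £32545
  → £62625

Book-profits minimum tax:
  Base (reported book profit): £315000
  Exemption: £108000 − 20% × (£315000 − £241000) = £108000 − £14800 = £93200
  Base: £315000 − £93200 = £221800
  £221800 × 20% = £44360

£62625 > £44360, so the mainline income levy governs.

£62625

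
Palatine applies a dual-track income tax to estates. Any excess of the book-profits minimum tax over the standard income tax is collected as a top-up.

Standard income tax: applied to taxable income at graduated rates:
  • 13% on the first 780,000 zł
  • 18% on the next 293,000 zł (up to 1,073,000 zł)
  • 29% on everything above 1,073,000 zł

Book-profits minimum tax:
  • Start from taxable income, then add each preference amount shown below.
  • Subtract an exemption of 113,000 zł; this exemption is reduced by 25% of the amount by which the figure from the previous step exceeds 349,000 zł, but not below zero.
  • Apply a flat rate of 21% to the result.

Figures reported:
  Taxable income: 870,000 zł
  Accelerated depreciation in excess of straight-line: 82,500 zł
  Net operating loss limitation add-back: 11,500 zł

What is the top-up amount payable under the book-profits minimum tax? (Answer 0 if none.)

Book-profits minimum tax:
  Adjusted income: 870,000 zł + 82,500 zł + 11,500 zł = 964,000 zł
  Exemption: 25% × (964,000 zł − 349,000 zł) = 153,750 zł ≥ 113,000 zł, so the exemption is fully phased out
  Base: 964,000 zł − 0 zł = 964,000 zł
  964,000 zł × 21% = 202,440 zł

Standard income tax:
  780,000 zł × 13% = 101,400 zł
  90,000 zł × 18% = 16,200 zł
  → 117,600 zł

Excess of book-profits minimum tax over standard income tax: 202,440 zł − 117,600 zł = 84,840 zł.

84,840 zł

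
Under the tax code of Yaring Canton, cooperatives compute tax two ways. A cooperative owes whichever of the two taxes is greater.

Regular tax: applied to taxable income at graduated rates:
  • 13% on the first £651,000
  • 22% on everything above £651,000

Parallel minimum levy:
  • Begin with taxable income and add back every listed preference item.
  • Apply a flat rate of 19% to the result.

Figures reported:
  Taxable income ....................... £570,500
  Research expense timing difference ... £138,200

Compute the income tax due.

£134,653

Regular tax:
  £570,500 × 13% = £74,165

Parallel minimum levy:
  Adjusted income: £570,500 + £138,200 = £708,700
  £708,700 × 19% = £134,653

£134,653 > £74,165, so the parallel minimum levy is the binding amount.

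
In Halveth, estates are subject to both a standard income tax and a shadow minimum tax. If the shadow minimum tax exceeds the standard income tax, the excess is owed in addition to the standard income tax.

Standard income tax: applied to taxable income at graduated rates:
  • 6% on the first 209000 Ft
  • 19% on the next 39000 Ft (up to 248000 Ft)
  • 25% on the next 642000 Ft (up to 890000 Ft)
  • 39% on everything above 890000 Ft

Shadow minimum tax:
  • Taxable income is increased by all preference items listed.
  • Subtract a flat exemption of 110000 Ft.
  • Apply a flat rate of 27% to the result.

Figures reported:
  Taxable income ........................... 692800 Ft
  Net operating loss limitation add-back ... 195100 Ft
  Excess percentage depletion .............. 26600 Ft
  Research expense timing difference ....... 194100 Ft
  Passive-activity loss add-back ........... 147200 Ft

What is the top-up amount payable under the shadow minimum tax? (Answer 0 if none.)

Shadow minimum tax:
  Adjusted income: 692800 Ft + 195100 Ft + 26600 Ft + 194100 Ft + 147200 Ft = 1255800 Ft
  Less exemption 110000 Ft → base 1145800 Ft
  1145800 Ft × 27% = 309366 Ft

Standard income tax:
  209000 Ft × 6% = 12540 Ft
  39000 Ft × 19% = 7410 Ft
  444800 Ft × 25% = 111200 Ft
  → 131150 Ft

Excess of shadow minimum tax over standard income tax: 309366 Ft − 131150 Ft = 178216 Ft.

178216 Ft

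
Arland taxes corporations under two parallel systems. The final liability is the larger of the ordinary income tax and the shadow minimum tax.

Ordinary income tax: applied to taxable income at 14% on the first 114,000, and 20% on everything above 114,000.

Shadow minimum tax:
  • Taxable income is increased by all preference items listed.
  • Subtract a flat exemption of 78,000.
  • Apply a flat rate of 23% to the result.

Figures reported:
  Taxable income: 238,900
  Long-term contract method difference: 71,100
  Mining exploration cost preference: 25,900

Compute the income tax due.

Ordinary income tax:
  114,000 × 14% = 15,960
  124,900 × 20% = 24,980
  → 40,940

Shadow minimum tax:
  Adjusted income: 238,900 + 71,100 + 25,900 = 335,900
  Less exemption 78,000 → base 257,900
  257,900 × 23% = 59,317

59,317 > 40,940, so the shadow minimum tax is the binding amount.

59,317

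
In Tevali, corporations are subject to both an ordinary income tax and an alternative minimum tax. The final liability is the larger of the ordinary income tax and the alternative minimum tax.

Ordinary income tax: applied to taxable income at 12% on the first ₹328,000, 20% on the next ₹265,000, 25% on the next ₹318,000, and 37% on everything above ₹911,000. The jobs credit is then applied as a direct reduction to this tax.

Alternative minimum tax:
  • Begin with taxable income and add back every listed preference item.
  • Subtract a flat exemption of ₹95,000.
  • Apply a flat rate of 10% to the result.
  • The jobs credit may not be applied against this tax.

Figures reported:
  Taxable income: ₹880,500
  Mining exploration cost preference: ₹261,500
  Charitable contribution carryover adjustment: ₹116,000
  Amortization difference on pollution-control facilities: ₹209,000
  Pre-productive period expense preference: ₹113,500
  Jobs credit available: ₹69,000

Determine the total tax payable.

₹148,550

Alternative minimum tax:
  Adjusted income: ₹880,500 + ₹261,500 + ₹116,000 + ₹209,000 + ₹113,500 = ₹1,580,500
  Less exemption ₹95,000 → base ₹1,485,500
  ₹1,485,500 × 10% = ₹148,550

Ordinary income tax:
  ₹328,000 × 12% = ₹39,360
  ₹265,000 × 20% = ₹53,000
  ₹287,500 × 25% = ₹71,875
  → ₹164,235
  Less jobs credit ₹69,000 → ₹95,235

₹148,550 > ₹95,235, so the alternative minimum tax is the binding amount.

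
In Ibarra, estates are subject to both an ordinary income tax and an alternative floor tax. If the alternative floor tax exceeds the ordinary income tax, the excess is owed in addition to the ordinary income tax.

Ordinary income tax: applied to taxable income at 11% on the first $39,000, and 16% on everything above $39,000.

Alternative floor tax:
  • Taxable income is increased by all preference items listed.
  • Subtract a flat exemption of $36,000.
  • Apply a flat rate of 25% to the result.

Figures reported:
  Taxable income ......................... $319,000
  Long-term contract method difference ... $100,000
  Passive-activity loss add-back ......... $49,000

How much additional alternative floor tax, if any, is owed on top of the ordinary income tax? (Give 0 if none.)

Alternative floor tax:
  Adjusted income: $319,000 + $100,000 + $49,000 = $468,000
  Less exemption $36,000 → base $432,000
  $432,000 × 25% = $108,000

Ordinary income tax:
  $39,000 × 11% = $4,290
  $280,000 × 16% = $44,800
  → $49,090

Excess of alternative floor tax over ordinary income tax: $108,000 − $49,090 = $58,910.

$58,910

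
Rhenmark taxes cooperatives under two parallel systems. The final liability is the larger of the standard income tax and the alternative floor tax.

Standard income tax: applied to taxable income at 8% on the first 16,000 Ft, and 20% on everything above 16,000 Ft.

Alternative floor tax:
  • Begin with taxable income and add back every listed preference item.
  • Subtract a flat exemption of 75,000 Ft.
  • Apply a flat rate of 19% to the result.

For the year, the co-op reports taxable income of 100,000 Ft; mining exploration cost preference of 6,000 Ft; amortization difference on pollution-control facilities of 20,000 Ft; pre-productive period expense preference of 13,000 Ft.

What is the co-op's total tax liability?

Standard income tax:
  16,000 Ft × 8% = 1,280 Ft
  84,000 Ft × 20% = 16,800 Ft
  → 18,080 Ft

Alternative floor tax:
  Adjusted income: 100,000 Ft + 6,000 Ft + 20,000 Ft + 13,000 Ft = 139,000 Ft
  Less exemption 75,000 Ft → base 64,000 Ft
  64,000 Ft × 19% = 12,160 Ft

18,080 Ft > 12,160 Ft, so the standard income tax governs.

18,080 Ft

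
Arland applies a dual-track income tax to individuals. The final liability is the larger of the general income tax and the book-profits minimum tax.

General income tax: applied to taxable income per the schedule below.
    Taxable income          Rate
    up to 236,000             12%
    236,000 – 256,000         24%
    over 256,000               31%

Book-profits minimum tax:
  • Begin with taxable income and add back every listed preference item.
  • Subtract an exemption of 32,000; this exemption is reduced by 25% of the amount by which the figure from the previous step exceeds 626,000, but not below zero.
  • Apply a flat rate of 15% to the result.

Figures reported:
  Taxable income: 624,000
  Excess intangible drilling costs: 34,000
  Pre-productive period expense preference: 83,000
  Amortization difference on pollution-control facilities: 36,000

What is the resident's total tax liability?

General income tax:
  236,000 × 12% = 28,320
  20,000 × 24% = 4,800
  368,000 × 31% = 114,080
  → 147,200

Book-profits minimum tax:
  Adjusted income: 624,000 + 34,000 + 83,000 + 36,000 = 777,000
  Exemption: 25% × (777,000 − 626,000) = 37,750 ≥ 32,000, so the exemption is fully phased out
  Base: 777,000 − 0 = 777,000
  777,000 × 15% = 116,550

147,200 > 116,550, so the general income tax governs.

147,200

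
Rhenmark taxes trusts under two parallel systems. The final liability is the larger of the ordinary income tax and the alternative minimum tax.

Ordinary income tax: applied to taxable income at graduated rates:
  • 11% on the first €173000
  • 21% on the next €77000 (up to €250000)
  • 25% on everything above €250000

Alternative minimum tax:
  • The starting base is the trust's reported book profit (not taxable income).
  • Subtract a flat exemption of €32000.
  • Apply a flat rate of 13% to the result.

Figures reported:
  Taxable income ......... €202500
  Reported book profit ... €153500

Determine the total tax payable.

€25225

Alternative minimum tax:
  Base (reported book profit): €153500
  Less exemption €32000 → base €121500
  €121500 × 13% = €15795

Ordinary income tax:
  €173000 × 11% = €19030
  €29500 × 21% = €6195
  → €25225

€25225 > €15795, so the ordinary income tax governs.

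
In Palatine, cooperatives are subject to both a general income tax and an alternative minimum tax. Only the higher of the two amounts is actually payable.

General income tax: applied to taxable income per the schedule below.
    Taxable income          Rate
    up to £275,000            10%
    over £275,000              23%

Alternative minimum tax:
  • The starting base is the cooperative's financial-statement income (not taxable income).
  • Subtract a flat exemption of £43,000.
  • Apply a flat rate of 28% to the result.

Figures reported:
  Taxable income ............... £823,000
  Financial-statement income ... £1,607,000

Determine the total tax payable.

£437,920

General income tax:
  £275,000 × 10% = £27,500
  £548,000 × 23% = £126,040
  → £153,540

Alternative minimum tax:
  Base (financial-statement income): £1,607,000
  Less exemption £43,000 → base £1,564,000
  £1,564,000 × 28% = £437,920

£437,920 > £153,540, so the alternative minimum tax is the binding amount.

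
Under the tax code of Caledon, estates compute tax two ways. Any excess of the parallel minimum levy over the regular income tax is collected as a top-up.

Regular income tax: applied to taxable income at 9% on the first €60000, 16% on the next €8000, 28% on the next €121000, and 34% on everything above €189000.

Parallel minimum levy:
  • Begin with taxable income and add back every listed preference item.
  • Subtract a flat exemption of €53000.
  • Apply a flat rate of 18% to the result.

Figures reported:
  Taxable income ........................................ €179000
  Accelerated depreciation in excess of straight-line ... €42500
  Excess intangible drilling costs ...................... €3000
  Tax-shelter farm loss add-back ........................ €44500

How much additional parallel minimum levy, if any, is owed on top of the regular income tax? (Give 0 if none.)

Parallel minimum levy:
  Adjusted income: €179000 + €42500 + €3000 + €44500 = €269000
  Less exemption €53000 → base €216000
  €216000 × 18% = €38880

Regular income tax:
  €60000 × 9% = €5400
  €8000 × 16% = €1280
  €111000 × 28% = €31080
  → €37760

Excess of parallel minimum levy over regular income tax: €38880 − €37760 = €1120.

€1120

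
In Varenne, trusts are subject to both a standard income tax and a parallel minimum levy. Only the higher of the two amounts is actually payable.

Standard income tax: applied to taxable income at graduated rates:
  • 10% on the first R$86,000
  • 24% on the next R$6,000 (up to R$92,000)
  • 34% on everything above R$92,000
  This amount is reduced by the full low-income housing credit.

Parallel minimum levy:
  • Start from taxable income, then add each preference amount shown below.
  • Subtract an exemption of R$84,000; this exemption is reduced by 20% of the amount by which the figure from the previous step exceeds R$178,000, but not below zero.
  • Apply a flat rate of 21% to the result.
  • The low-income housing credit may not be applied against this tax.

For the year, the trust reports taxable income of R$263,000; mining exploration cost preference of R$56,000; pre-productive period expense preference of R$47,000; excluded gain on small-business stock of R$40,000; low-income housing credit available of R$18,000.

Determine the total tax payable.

Standard income tax:
  R$86,000 × 10% = R$8,600
  R$6,000 × 24% = R$1,440
  R$171,000 × 34% = R$58,140
  → R$68,180
  Less low-income housing credit R$18,000 → R$50,180

Parallel minimum levy:
  Adjusted income: R$263,000 + R$56,000 + R$47,000 + R$40,000 = R$406,000
  Exemption: R$84,000 − 20% × (R$406,000 − R$178,000) = R$84,000 − R$45,600 = R$38,400
  Base: R$406,000 − R$38,400 = R$367,600
  R$367,600 × 21% = R$77,196

R$77,196 > R$50,180, so the parallel minimum levy is the binding amount.

R$77,196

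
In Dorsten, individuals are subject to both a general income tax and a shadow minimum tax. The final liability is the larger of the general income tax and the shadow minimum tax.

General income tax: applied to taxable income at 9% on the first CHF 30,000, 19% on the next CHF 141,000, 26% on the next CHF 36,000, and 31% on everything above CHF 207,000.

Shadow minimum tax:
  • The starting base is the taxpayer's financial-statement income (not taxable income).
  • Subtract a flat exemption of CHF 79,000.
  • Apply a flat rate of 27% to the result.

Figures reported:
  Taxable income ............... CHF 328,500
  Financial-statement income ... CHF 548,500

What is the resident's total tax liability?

Shadow minimum tax:
  Base (financial-statement income): CHF 548,500
  Less exemption CHF 79,000 → base CHF 469,500
  CHF 469,500 × 27% = CHF 126,765

General income tax:
  CHF 30,000 × 9% = CHF 2,700
  CHF 141,000 × 19% = CHF 26,790
  CHF 36,000 × 26% = CHF 9,360
  CHF 121,500 × 31% = CHF 37,665
  → CHF 76,515

CHF 126,765 > CHF 76,515, so the shadow minimum tax is the binding amount.

CHF 126,765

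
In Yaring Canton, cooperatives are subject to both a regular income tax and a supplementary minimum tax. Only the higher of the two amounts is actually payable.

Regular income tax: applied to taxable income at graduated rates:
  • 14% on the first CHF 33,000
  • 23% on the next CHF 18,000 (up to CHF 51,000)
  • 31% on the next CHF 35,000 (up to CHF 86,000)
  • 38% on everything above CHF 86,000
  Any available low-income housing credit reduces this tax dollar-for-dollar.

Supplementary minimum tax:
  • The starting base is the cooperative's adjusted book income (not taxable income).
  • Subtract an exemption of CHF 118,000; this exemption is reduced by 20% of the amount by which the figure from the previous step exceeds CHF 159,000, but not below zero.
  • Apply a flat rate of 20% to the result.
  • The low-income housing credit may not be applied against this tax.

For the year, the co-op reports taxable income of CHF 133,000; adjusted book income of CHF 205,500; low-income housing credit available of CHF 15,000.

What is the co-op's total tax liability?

Regular income tax:
  CHF 33,000 × 14% = CHF 4,620
  CHF 18,000 × 23% = CHF 4,140
  CHF 35,000 × 31% = CHF 10,850
  CHF 47,000 × 38% = CHF 17,860
  → CHF 37,470
  Less low-income housing credit CHF 15,000 → CHF 22,470

Supplementary minimum tax:
  Base (adjusted book income): CHF 205,500
  Exemption: CHF 118,000 − 20% × (CHF 205,500 − CHF 159,000) = CHF 118,000 − CHF 9,300 = CHF 108,700
  Base: CHF 205,500 − CHF 108,700 = CHF 96,800
  CHF 96,800 × 20% = CHF 19,360

CHF 22,470 > CHF 19,360, so the regular income tax governs.

CHF 22,470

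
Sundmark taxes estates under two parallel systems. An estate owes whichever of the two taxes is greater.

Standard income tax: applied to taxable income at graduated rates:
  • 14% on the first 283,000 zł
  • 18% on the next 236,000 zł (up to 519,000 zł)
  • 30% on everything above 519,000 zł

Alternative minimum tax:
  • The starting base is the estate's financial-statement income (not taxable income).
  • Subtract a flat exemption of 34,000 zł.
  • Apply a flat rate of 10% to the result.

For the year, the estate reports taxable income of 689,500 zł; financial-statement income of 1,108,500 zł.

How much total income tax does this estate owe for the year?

133,250 zł

Standard income tax:
  283,000 zł × 14% = 39,620 zł
  236,000 zł × 18% = 42,480 zł
  170,500 zł × 30% = 51,150 zł
  → 133,250 zł

Alternative minimum tax:
  Base (financial-statement income): 1,108,500 zł
  Less exemption 34,000 zł → base 1,074,500 zł
  1,074,500 zł × 10% = 107,450 zł

133,250 zł > 107,450 zł, so the standard income tax governs.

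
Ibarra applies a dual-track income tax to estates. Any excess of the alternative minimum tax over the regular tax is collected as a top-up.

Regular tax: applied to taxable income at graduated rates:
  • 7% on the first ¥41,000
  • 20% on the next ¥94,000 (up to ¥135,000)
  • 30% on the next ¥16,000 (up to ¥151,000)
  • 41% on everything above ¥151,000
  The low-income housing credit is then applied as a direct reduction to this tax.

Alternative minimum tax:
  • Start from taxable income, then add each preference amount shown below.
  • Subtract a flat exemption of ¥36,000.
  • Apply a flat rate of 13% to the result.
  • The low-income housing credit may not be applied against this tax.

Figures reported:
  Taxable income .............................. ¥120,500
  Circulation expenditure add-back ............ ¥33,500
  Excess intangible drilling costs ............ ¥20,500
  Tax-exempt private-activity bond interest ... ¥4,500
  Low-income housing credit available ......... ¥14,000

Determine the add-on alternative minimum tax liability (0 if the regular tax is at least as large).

¥13,820

Regular tax:
  ¥41,000 × 7% = ¥2,870
  ¥79,500 × 20% = ¥15,900
  → ¥18,770
  Less low-income housing credit ¥14,000 → ¥4,770

Alternative minimum tax:
  Adjusted income: ¥120,500 + ¥33,500 + ¥20,500 + ¥4,500 = ¥179,000
  Less exemption ¥36,000 → base ¥143,000
  ¥143,000 × 13% = ¥18,590

Excess of alternative minimum tax over regular tax: ¥18,590 − ¥4,770 = ¥13,820.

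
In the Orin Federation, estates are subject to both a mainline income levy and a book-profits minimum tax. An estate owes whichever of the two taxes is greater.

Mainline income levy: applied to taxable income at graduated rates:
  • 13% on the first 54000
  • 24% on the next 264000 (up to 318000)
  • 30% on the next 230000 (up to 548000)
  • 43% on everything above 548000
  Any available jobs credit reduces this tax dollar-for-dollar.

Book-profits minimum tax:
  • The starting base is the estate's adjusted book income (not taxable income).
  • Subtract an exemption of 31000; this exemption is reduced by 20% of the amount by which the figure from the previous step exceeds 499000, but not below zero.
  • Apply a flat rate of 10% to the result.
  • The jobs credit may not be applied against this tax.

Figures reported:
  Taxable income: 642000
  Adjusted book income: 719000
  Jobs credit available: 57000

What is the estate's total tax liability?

122800

Mainline income levy:
  54000 × 13% = 7020
  264000 × 24% = 63360
  230000 × 30% = 69000
  94000 × 43% = 40420
  → 179800
  Less jobs credit 57000 → 122800

Book-profits minimum tax:
  Base (adjusted book income): 719000
  Exemption: 20% × (719000 − 499000) = 44000 ≥ 31000, so the exemption is fully phased out
  Base: 719000 − 0 = 719000
  719000 × 10% = 71900

122800 > 71900, so the mainline income levy governs.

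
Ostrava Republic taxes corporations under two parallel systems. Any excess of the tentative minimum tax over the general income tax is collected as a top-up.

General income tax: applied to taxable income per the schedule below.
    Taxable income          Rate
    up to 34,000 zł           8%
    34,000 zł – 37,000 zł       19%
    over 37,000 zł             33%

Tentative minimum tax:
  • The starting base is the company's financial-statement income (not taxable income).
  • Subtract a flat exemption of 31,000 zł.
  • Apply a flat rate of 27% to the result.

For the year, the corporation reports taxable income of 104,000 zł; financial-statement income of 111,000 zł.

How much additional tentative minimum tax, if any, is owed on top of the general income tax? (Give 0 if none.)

General income tax:
  34,000 zł × 8% = 2,720 zł
  3,000 zł × 19% = 570 zł
  67,000 zł × 33% = 22,110 zł
  → 25,400 zł

Tentative minimum tax:
  Base (financial-statement income): 111,000 zł
  Less exemption 31,000 zł → base 80,000 zł
  80,000 zł × 27% = 21,600 zł

21,600 zł ≤ 25,400 zł, so no add-on is due.

0 zł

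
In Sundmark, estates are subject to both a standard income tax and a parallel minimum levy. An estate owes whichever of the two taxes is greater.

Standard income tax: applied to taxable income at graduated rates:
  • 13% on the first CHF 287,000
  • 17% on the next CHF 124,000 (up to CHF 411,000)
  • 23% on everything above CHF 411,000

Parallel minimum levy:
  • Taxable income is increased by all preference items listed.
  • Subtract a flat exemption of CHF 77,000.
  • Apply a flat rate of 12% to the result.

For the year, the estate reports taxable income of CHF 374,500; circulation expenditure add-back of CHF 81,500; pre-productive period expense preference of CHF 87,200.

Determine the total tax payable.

Standard income tax:
  CHF 287,000 × 13% = CHF 37,310
  CHF 87,500 × 17% = CHF 14,875
  → CHF 52,185

Parallel minimum levy:
  Adjusted income: CHF 374,500 + CHF 81,500 + CHF 87,200 = CHF 543,200
  Less exemption CHF 77,000 → base CHF 466,200
  CHF 466,200 × 12% = CHF 55,944

CHF 55,944 > CHF 52,185, so the parallel minimum levy is the binding amount.

CHF 55,944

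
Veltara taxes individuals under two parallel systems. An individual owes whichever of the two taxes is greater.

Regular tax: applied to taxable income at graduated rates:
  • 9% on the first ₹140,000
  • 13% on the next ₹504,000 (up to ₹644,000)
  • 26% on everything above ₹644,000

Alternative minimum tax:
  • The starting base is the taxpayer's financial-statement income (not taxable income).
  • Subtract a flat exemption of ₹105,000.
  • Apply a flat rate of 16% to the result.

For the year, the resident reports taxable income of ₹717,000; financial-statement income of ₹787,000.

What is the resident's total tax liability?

₹109,120

Alternative minimum tax:
  Base (financial-statement income): ₹787,000
  Less exemption ₹105,000 → base ₹682,000
  ₹682,000 × 16% = ₹109,120

Regular tax:
  ₹140,000 × 9% = ₹12,600
  ₹504,000 × 13% = ₹65,520
  ₹73,000 × 26% = ₹18,980
  → ₹97,100

₹109,120 > ₹97,100, so the alternative minimum tax is the binding amount.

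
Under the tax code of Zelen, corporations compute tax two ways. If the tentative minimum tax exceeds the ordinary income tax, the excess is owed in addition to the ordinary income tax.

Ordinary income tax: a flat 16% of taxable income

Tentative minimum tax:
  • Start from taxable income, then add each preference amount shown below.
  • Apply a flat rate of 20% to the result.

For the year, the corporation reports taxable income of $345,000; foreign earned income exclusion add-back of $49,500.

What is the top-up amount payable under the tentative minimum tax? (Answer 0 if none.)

$23,700

Tentative minimum tax:
  Adjusted income: $345,000 + $49,500 = $394,500
  $394,500 × 20% = $78,900

Ordinary income tax:
  $345,000 × 16% = $55,200

Excess of tentative minimum tax over ordinary income tax: $78,900 − $55,200 = $23,700.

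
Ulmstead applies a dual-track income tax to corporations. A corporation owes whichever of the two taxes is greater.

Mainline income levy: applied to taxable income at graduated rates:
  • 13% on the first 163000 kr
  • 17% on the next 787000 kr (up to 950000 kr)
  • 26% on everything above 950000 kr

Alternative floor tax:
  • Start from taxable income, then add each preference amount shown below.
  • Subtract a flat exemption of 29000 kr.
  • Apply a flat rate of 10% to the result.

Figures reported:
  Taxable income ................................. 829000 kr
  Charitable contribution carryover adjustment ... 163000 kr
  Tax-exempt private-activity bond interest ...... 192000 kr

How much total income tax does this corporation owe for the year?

Mainline income levy:
  163000 kr × 13% = 21190 kr
  666000 kr × 17% = 113220 kr
  → 134410 kr

Alternative floor tax:
  Adjusted income: 829000 kr + 163000 kr + 192000 kr = 1184000 kr
  Less exemption 29000 kr → base 1155000 kr
  1155000 kr × 10% = 115500 kr

134410 kr > 115500 kr, so the mainline income levy governs.

134410 kr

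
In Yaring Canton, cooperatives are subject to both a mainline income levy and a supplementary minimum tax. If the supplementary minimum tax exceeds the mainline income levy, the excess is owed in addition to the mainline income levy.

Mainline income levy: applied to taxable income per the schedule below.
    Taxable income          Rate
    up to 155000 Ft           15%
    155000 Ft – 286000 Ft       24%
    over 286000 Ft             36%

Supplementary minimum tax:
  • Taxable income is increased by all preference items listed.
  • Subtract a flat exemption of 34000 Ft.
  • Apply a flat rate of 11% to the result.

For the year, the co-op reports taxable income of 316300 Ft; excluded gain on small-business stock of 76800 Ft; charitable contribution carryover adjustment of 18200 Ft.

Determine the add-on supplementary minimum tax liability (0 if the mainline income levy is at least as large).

Supplementary minimum tax:
  Adjusted income: 316300 Ft + 76800 Ft + 18200 Ft = 411300 Ft
  Less exemption 34000 Ft → base 377300 Ft
  377300 Ft × 11% = 41503 Ft

Mainline income levy:
  155000 Ft × 15% = 23250 Ft
  131000 Ft × 24% = 31440 Ft
  30300 Ft × 36% = 10908 Ft
  → 65598 Ft

41503 Ft ≤ 65598 Ft, so no add-on is due.

0 Ft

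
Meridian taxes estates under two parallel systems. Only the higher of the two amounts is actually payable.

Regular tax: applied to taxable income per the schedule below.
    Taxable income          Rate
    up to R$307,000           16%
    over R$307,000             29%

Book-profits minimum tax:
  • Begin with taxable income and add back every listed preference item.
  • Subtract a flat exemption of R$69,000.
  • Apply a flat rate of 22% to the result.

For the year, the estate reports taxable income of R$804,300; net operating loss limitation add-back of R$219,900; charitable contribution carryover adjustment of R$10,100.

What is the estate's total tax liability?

Book-profits minimum tax:
  Adjusted income: R$804,300 + R$219,900 + R$10,100 = R$1,034,300
  Less exemption R$69,000 → base R$965,300
  R$965,300 × 22% = R$212,366

Regular tax:
  R$307,000 × 16% = R$49,120
  R$497,300 × 29% = R$144,217
  → R$193,337

R$212,366 > R$193,337, so the book-profits minimum tax is the binding amount.

R$212,366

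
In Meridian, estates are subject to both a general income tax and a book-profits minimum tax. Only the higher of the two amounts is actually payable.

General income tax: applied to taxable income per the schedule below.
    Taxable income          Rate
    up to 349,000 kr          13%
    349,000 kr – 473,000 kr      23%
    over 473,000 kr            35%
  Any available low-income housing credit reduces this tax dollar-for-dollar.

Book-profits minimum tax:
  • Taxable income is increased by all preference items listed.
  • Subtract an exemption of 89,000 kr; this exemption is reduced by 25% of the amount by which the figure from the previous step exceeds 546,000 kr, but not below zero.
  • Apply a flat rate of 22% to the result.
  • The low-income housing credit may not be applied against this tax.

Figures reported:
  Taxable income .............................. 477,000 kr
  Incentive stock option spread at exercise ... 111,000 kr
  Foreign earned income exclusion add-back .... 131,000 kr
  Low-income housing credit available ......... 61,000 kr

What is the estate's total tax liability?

148,115 kr

Book-profits minimum tax:
  Adjusted income: 477,000 kr + 111,000 kr + 131,000 kr = 719,000 kr
  Exemption: 89,000 kr − 25% × (719,000 kr − 546,000 kr) = 89,000 kr − 43,250 kr = 45,750 kr
  Base: 719,000 kr − 45,750 kr = 673,250 kr
  673,250 kr × 22% = 148,115 kr

General income tax:
  349,000 kr × 13% = 45,370 kr
  124,000 kr × 23% = 28,520 kr
  4,000 kr × 35% = 1,400 kr
  → 75,290 kr
  Less low-income housing credit 61,000 kr → 14,290 kr

148,115 kr > 14,290 kr, so the book-profits minimum tax is the binding amount.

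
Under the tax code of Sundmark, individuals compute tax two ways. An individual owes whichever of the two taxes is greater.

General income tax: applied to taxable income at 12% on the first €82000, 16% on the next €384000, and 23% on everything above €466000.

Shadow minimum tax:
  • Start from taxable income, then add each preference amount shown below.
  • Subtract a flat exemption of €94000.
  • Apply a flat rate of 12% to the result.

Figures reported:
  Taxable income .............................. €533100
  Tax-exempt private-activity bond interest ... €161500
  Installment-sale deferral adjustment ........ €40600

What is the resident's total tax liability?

€86713

General income tax:
  €82000 × 12% = €9840
  €384000 × 16% = €61440
  €67100 × 23% = €15433
  → €86713

Shadow minimum tax:
  Adjusted income: €533100 + €161500 + €40600 = €735200
  Less exemption €94000 → base €641200
  €641200 × 12% = €76944

€86713 > €76944, so the general income tax governs.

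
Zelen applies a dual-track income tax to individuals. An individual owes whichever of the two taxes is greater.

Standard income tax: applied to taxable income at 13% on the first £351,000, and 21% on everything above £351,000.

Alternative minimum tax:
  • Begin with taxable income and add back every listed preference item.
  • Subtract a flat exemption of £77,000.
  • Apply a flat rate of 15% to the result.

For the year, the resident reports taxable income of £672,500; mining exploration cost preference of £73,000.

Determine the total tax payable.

£113,145

Alternative minimum tax:
  Adjusted income: £672,500 + £73,000 = £745,500
  Less exemption £77,000 → base £668,500
  £668,500 × 15% = £100,275

Standard income tax:
  £351,000 × 13% = £45,630
  £321,500 × 21% = £67,515
  → £113,145

£113,145 > £100,275, so the standard income tax governs.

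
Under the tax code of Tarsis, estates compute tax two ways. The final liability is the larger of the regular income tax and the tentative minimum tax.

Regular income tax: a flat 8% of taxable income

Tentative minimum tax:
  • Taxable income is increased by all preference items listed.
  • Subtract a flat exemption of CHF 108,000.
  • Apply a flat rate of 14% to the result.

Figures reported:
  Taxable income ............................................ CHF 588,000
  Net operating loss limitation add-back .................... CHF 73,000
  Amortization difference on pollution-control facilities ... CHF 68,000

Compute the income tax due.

Tentative minimum tax:
  Adjusted income: CHF 588,000 + CHF 73,000 + CHF 68,000 = CHF 729,000
  Less exemption CHF 108,000 → base CHF 621,000
  CHF 621,000 × 14% = CHF 86,940

Regular income tax:
  CHF 588,000 × 8% = CHF 47,040

CHF 86,940 > CHF 47,040, so the tentative minimum tax is the binding amount.

CHF 86,940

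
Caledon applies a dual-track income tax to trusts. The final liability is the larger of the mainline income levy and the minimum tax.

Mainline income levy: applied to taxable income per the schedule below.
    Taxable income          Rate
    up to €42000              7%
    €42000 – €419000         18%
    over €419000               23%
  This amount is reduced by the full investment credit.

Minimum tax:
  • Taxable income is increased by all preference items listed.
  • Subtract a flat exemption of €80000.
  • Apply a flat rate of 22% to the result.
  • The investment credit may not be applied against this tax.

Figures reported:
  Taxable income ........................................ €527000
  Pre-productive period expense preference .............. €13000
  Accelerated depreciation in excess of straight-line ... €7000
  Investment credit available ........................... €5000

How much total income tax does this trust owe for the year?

€102740

Mainline income levy:
  €42000 × 7% = €2940
  €377000 × 18% = €67860
  €108000 × 23% = €24840
  → €95640
  Less investment credit €5000 → €90640

Minimum tax:
  Adjusted income: €527000 + €13000 + €7000 = €547000
  Less exemption €80000 → base €467000
  €467000 × 22% = €102740

€102740 > €90640, so the minimum tax is the binding amount.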